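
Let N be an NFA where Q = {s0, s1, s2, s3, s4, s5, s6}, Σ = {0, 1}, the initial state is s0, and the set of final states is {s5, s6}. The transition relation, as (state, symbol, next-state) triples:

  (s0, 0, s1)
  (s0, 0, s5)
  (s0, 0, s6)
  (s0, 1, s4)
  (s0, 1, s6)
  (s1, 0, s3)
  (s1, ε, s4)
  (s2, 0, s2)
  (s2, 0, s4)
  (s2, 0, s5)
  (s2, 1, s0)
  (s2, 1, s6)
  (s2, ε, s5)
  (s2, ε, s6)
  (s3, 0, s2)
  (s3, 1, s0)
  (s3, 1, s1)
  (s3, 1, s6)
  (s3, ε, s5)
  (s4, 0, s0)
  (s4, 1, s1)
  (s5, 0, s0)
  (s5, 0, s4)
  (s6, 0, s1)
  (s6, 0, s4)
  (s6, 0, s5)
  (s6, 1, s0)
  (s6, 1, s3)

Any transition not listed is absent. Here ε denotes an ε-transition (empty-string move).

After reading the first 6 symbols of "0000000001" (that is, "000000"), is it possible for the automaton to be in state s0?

Yes

Start in {s0}.
Read '0': {s0} → {s1, s4, s5, s6}.
Read '0': {s1, s4, s5, s6} → {s0, s1, s3, s4, s5}.
Read '0': {s0, s1, s3, s4, s5} → {s0, s1, s2, s3, s4, s5, s6}.
Read '0': {s0, s1, s2, s3, s4, s5, s6} → {s0, s1, s2, s3, s4, s5, s6}.
Read '0': {s0, s1, s2, s3, s4, s5, s6} → {s0, s1, s2, s3, s4, s5, s6}.
Read '0': {s0, s1, s2, s3, s4, s5, s6} → {s0, s1, s2, s3, s4, s5, s6}.
State s0 is in {s0, s1, s2, s3, s4, s5, s6}.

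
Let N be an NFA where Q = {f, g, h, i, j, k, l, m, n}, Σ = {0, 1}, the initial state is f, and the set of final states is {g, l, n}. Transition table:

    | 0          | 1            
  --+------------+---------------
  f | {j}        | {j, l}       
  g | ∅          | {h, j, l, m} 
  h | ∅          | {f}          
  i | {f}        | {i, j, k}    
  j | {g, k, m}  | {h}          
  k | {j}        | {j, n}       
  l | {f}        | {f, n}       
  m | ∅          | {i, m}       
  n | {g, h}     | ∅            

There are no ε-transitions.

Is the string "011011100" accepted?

No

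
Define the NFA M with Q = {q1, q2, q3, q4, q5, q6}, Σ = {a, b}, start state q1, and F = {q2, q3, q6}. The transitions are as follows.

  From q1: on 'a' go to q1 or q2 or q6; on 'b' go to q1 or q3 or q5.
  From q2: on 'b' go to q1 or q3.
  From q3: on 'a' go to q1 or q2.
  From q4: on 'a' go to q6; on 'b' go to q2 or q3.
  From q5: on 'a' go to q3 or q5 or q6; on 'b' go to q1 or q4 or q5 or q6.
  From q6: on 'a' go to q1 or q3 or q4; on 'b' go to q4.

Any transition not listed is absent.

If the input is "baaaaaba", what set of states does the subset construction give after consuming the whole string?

{q1, q2, q3, q4, q5, q6}

Start in {q1}.
Read 'b': {q1} → {q1, q3, q5}.
Read 'a': {q1, q3, q5} → {q1, q2, q3, q5, q6}.
Read 'a': {q1, q2, q3, q5, q6} → {q1, q2, q3, q4, q5, q6}.
Read 'a': {q1, q2, q3, q4, q5, q6} → {q1, q2, q3, q4, q5, q6}.
Read 'a': {q1, q2, q3, q4, q5, q6} → {q1, q2, q3, q4, q5, q6}.
Read 'a': {q1, q2, q3, q4, q5, q6} → {q1, q2, q3, q4, q5, q6}.
Read 'b': {q1, q2, q3, q4, q5, q6} → {q1, q2, q3, q4, q5, q6}.
Read 'a': {q1, q2, q3, q4, q5, q6} → {q1, q2, q3, q4, q5, q6}.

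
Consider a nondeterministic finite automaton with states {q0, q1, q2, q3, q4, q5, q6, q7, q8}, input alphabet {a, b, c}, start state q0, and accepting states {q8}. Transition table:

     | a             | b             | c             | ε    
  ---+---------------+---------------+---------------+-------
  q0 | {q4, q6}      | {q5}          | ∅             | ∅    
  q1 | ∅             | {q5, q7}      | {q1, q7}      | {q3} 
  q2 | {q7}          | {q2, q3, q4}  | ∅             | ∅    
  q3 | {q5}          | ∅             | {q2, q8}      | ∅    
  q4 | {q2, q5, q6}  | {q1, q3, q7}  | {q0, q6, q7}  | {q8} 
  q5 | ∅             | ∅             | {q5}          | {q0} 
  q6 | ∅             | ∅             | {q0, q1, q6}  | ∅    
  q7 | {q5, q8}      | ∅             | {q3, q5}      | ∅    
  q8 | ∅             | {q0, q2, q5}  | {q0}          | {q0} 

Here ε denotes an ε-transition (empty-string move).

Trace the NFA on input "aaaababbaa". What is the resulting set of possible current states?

Start in {q0}.
Read 'a': {q0} → {q0, q4, q6, q8}.
Read 'a': {q0, q4, q6, q8} → {q0, q2, q4, q5, q6, q8}.
Read 'a': {q0, q2, q4, q5, q6, q8} → {q0, q2, q4, q5, q6, q7, q8}.
Read 'a': {q0, q2, q4, q5, q6, q7, q8} → {q0, q2, q4, q5, q6, q7, q8}.
Read 'b': {q0, q2, q4, q5, q6, q7, q8} → {q0, q1, q2, q3, q4, q5, q7, q8}.
Read 'a': {q0, q1, q2, q3, q4, q5, q7, q8} → {q0, q2, q4, q5, q6, q7, q8}.
Read 'b': {q0, q2, q4, q5, q6, q7, q8} → {q0, q1, q2, q3, q4, q5, q7, q8}.
Read 'b': {q0, q1, q2, q3, q4, q5, q7, q8} → {q0, q1, q2, q3, q4, q5, q7, q8}.
Read 'a': {q0, q1, q2, q3, q4, q5, q7, q8} → {q0, q2, q4, q5, q6, q7, q8}.
Read 'a': {q0, q2, q4, q5, q6, q7, q8} → {q0, q2, q4, q5, q6, q7, q8}.

{q0, q2, q4, q5, q6, q7, q8}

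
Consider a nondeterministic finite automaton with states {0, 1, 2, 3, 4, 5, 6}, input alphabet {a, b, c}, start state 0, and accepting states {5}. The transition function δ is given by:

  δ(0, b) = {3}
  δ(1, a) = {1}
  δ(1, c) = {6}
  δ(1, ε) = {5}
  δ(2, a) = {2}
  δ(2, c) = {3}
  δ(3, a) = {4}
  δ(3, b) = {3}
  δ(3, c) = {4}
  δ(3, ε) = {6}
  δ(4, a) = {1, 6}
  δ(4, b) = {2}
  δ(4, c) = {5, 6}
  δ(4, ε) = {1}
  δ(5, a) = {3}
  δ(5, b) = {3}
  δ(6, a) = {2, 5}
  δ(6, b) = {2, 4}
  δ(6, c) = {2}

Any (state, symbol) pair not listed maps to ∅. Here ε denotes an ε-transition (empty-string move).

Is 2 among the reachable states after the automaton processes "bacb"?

Start in {0}.
Read 'b': 0→{3}; union {3}; ε-closure = {3, 6}.
Read 'a': 3→{4}, 6→{2, 5}; union {2, 4, 5}; ε-closure = {1, 2, 4, 5}.
Read 'c': 1→{6}, 2→{3}, 4→{5, 6}, 5→∅; now {3, 5, 6}.
Read 'b': 3→{3}, 5→{3}, 6→{2, 4}; union {2, 3, 4}; ε-closure = {1, 2, 3, 4, 5, 6}.
State 2 is in {1, 2, 3, 4, 5, 6}.

Yes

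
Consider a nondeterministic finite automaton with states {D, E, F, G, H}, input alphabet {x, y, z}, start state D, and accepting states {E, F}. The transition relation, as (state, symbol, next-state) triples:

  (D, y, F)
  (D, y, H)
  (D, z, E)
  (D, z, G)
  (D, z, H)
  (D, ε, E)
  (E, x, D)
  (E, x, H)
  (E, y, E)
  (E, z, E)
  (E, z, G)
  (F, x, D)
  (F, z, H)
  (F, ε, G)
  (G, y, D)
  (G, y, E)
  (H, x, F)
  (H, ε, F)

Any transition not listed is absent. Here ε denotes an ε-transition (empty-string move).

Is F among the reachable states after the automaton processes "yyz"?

Yes

Start: ε-closure({D}) = {D, E}.
Read 'y': D→{F, H}, E→{E}; union {E, F, H}; ε-closure = {E, F, G, H}.
Read 'y': E→{E}, F→∅, G→{D, E}, H→∅; now {D, E}.
Read 'z': D→{E, G, H}, E→{E, G}; union {E, G, H}; ε-closure = {E, F, G, H}.
State F is in {E, F, G, H}.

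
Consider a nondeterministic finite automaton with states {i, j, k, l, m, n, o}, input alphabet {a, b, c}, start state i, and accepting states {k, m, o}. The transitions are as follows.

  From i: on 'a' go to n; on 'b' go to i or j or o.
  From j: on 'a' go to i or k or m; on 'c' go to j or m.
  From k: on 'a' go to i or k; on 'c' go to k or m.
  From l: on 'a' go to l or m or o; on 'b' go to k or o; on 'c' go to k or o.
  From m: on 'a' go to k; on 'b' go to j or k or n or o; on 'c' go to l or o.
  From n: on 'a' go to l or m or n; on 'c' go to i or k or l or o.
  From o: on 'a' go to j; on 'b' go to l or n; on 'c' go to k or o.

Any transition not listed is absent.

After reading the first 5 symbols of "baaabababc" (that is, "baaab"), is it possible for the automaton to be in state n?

Yes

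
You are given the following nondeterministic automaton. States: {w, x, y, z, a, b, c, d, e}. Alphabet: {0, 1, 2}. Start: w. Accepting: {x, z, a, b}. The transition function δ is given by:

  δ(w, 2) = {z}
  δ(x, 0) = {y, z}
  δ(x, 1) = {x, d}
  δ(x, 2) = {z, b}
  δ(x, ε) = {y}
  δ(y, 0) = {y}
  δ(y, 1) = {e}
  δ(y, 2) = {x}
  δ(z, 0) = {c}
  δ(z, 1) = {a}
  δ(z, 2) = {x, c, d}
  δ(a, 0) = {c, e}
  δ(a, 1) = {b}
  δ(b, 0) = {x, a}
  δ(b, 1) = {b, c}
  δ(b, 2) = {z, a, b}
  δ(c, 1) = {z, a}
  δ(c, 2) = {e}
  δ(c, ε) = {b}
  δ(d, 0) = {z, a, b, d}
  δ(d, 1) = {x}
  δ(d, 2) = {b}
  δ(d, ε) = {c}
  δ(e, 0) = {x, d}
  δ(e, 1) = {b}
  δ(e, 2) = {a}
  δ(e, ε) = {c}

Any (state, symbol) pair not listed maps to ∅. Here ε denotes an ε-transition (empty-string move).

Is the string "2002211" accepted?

Yes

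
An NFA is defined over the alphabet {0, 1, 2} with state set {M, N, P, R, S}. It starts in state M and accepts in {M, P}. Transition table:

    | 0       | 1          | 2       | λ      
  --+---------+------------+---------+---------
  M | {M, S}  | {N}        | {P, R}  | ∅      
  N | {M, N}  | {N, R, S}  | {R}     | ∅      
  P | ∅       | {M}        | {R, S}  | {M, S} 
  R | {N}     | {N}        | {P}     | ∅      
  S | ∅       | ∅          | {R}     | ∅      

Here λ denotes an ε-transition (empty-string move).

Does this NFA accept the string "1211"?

No

Start in {M}.
Read '1': {M} → {N}.
Read '2': {N} → {R}.
Read '1': {R} → {N}.
Read '1': {N} → {N, R, S}.
The final set {N, R, S} contains no accepting state.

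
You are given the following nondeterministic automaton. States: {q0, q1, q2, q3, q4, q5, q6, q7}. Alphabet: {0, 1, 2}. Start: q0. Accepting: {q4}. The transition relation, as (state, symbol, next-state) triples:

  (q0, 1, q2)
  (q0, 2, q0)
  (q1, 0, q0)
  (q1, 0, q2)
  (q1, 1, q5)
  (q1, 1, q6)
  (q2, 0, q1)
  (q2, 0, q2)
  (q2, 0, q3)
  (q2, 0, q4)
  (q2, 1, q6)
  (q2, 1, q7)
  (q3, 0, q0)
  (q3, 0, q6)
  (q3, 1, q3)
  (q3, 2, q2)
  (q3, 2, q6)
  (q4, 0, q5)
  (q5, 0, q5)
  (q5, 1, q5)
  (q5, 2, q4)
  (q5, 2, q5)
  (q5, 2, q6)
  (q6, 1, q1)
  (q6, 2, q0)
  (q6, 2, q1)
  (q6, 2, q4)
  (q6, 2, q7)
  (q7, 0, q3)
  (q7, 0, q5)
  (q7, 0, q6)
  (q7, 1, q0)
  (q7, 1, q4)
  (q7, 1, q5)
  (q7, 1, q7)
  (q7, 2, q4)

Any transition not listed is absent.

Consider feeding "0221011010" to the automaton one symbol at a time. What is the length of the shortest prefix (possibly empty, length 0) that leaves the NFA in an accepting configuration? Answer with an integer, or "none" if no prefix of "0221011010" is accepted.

none

Start in {q0}.
Read '0': {q0} → ∅.
The set is empty and remains empty for the remaining 9 symbols.
No reachable set along the way intersects F.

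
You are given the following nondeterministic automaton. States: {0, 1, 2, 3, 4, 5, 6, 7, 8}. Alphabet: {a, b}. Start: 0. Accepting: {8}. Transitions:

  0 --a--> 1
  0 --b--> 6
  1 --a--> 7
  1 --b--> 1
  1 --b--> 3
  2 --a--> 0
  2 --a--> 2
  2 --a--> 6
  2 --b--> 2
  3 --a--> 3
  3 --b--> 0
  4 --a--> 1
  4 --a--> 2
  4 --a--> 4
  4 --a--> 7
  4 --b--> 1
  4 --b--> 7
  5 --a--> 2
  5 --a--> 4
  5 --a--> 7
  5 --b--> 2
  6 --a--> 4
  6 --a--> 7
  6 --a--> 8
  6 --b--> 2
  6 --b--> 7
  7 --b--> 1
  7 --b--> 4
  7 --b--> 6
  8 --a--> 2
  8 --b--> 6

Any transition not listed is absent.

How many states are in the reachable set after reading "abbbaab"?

7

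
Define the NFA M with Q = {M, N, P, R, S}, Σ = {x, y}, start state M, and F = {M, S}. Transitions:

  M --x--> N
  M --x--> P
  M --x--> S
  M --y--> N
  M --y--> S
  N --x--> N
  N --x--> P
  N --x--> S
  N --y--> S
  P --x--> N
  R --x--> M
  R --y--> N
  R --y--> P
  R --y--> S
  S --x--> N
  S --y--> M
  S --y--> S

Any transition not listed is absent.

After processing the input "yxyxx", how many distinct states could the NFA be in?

Start in {M}.
Read 'y': M→{N, S}; now {N, S}.
Read 'x': N→{N, P, S}, S→{N}; now {N, P, S}.
Read 'y': N→{S}, P→∅, S→{M, S}; now {M, S}.
Read 'x': M→{N, P, S}, S→{N}; now {N, P, S}.
Read 'x': N→{N, P, S}, P→{N}, S→{N}; now {N, P, S}.
That set has 3 states.

3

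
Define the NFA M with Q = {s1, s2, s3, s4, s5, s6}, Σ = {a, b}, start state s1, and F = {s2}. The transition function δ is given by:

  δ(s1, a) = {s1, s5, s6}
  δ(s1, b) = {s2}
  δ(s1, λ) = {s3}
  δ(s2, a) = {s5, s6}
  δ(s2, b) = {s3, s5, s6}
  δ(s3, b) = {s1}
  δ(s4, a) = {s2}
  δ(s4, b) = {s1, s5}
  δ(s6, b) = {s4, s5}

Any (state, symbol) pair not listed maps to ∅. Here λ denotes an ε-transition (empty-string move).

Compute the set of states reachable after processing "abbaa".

{s1, s3, s5, s6}

Start: ε-closure({s1}) = {s1, s3}.
Read 'a': s1→{s1, s5, s6}, s3→∅; union {s1, s5, s6}; ε-closure = {s1, s3, s5, s6}.
Read 'b': s1→{s2}, s3→{s1}, s5→∅, s6→{s4, s5}; union {s1, s2, s4, s5}; ε-closure = {s1, s2, s3, s4, s5}.
Read 'b': s1→{s2}, s2→{s3, s5, s6}, s3→{s1}, s4→{s1, s5}, s5→∅; now {s1, s2, s3, s5, s6}.
Read 'a': s1→{s1, s5, s6}, s2→{s5, s6}, s3→∅, s5→∅, s6→∅; union {s1, s5, s6}; ε-closure = {s1, s3, s5, s6}.
Read 'a': s1→{s1, s5, s6}, s3→∅, s5→∅, s6→∅; union {s1, s5, s6}; ε-closure = {s1, s3, s5, s6}.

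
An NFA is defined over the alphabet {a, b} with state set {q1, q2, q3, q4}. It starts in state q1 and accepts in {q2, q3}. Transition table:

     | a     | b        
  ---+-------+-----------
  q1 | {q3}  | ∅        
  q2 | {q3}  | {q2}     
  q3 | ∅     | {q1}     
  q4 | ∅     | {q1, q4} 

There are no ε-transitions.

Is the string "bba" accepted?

No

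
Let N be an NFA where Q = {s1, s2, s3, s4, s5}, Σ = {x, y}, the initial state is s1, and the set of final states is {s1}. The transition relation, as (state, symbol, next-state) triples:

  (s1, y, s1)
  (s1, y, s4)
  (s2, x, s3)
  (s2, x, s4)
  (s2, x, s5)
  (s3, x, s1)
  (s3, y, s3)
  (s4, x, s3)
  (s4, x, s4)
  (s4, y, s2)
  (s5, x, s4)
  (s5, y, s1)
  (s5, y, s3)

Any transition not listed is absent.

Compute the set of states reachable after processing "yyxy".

{s1, s2, s3}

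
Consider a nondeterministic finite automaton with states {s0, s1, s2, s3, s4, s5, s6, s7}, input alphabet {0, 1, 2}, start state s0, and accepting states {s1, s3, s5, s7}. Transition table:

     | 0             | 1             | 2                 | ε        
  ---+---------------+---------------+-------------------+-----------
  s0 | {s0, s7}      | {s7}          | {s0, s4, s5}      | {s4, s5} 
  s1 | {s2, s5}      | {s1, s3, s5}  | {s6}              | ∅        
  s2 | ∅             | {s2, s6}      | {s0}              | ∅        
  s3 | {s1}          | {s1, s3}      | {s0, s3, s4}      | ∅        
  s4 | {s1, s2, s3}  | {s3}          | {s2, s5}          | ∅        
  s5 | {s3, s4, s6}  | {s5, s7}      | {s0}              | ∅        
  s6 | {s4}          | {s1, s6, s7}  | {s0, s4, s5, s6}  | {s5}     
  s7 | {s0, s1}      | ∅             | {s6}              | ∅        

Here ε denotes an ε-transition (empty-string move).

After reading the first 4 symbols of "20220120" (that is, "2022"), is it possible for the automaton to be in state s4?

Start: ε-closure({s0}) = {s0, s4, s5}.
Read '2': s0→{s0, s4, s5}, s4→{s2, s5}, s5→{s0}; now {s0, s2, s4, s5}.
Read '0': s0→{s0, s7}, s2→∅, s4→{s1, s2, s3}, s5→{s3, s4, s6}; union {s0, s1, s2, s3, s4, s6, s7}; ε-closure = {s0, s1, s2, s3, s4, s5, s6, s7}.
Read '2': s0→{s0, s4, s5}, s1→{s6}, s2→{s0}, s3→{s0, s3, s4}, s4→{s2, s5}, s5→{s0}, s6→{s0, s4, s5, s6}, s7→{s6}; now {s0, s2, s3, s4, s5, s6}.
Read '2': s0→{s0, s4, s5}, s2→{s0}, s3→{s0, s3, s4}, s4→{s2, s5}, s5→{s0}, s6→{s0, s4, s5, s6}; now {s0, s2, s3, s4, s5, s6}.
State s4 is in {s0, s2, s3, s4, s5, s6}.

Yes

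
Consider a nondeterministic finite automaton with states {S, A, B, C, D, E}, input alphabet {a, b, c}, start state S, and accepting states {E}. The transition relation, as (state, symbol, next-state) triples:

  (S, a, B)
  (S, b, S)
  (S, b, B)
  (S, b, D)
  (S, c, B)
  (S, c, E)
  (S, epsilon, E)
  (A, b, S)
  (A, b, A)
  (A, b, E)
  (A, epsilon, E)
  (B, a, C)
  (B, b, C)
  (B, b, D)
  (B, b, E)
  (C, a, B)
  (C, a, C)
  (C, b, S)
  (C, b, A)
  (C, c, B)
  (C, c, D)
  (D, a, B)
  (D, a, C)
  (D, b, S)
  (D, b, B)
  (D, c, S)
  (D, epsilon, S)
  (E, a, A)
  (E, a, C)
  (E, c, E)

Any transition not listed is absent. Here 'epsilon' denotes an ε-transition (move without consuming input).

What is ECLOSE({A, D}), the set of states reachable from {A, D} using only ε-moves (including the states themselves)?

Begin with {A, D}.
ε-move A → E; add E.
ε-move D → S; add S.

{S, A, D, E}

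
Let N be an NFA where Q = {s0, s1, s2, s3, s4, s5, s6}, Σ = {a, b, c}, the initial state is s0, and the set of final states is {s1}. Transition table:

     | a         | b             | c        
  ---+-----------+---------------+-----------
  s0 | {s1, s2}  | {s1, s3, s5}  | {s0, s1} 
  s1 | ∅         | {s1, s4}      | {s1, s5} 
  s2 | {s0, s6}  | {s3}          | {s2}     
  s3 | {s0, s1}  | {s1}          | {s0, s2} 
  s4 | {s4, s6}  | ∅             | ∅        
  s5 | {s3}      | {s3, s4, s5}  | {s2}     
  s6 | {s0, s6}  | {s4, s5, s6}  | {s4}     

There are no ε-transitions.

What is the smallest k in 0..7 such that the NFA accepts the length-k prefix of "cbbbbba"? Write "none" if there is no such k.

Start in {s0}.
Read 'c': s0→{s0, s1}; now {s0, s1}.
None of the earlier sets intersect F, but {s0, s1} does.

1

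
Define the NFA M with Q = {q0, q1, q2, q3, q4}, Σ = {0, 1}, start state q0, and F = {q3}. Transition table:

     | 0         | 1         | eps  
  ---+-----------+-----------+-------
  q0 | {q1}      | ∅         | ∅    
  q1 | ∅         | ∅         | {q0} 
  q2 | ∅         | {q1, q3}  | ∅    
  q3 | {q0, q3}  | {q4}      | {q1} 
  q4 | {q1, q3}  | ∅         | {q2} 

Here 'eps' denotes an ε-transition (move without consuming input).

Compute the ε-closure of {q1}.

Begin with {q1}.
ε-move q1 → q0; add q0.

{q0, q1}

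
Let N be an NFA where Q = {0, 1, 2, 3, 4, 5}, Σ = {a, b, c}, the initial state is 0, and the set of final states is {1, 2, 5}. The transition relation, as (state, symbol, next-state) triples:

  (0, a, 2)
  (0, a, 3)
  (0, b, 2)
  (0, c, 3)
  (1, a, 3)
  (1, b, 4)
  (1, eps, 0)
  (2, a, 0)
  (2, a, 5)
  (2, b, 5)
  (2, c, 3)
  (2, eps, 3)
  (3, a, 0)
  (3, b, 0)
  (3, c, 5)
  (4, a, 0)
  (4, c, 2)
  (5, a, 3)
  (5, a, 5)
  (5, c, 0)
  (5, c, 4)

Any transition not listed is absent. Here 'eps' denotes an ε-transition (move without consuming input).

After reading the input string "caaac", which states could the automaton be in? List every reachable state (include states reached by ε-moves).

{0, 3, 4}

Start in {0}.
Read 'c': 0→{3}; now {3}.
Read 'a': 3→{0}; now {0}.
Read 'a': 0→{2, 3}; now {2, 3}.
Read 'a': 2→{0, 5}, 3→{0}; now {0, 5}.
Read 'c': 0→{3}, 5→{0, 4}; now {0, 3, 4}.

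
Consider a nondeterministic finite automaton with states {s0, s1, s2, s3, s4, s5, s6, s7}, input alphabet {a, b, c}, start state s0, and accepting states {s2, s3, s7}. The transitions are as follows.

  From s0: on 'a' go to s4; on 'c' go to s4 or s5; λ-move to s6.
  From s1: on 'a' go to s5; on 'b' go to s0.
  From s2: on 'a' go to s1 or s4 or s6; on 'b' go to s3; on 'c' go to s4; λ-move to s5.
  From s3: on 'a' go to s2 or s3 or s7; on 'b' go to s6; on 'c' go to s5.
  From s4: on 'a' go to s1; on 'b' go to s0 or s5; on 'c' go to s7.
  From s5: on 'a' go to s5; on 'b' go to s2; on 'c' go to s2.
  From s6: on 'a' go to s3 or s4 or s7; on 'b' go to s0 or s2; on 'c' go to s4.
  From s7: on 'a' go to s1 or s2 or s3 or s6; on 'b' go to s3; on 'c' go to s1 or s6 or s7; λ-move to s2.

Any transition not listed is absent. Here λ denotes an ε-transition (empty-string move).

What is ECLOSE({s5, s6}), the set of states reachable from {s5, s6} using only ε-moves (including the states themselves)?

{s5, s6}

Begin with {s5, s6}.
No ε-moves leave this set, so the closure equals the set itself.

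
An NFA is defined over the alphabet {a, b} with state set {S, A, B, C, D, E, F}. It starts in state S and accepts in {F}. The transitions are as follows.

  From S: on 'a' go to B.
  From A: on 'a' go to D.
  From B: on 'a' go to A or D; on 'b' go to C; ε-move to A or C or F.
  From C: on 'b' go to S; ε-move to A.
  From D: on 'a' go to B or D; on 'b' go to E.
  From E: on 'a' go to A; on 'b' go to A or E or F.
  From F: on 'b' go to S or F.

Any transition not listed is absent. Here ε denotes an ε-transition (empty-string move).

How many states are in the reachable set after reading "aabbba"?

5

Start in {S}.
Read 'a': S→{B}; union {B}; ε-closure = {A, B, C, F}.
Read 'a': A→{D}, B→{A, D}, C→∅, F→∅; now {A, D}.
Read 'b': A→∅, D→{E}; now {E}.
Read 'b': E→{A, E, F}; now {A, E, F}.
Read 'b': A→∅, E→{A, E, F}, F→{S, F}; now {S, A, E, F}.
Read 'a': S→{B}, A→{D}, E→{A}, F→∅; union {A, B, D}; ε-closure = {A, B, C, D, F}.
That set has 5 states.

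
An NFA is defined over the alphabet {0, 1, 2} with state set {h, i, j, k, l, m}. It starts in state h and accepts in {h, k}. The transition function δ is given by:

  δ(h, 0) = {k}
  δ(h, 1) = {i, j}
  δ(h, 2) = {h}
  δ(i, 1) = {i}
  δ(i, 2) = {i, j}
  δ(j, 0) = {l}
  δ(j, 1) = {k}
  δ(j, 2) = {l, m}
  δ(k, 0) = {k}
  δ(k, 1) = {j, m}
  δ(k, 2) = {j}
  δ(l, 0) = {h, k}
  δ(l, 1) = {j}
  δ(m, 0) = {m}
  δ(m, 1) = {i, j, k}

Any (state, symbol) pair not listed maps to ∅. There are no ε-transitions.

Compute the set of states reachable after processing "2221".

Start in {h}.
Read '2': {h} → {h}.
Read '2': {h} → {h}.
Read '2': {h} → {h}.
Read '1': {h} → {i, j}.

{i, j}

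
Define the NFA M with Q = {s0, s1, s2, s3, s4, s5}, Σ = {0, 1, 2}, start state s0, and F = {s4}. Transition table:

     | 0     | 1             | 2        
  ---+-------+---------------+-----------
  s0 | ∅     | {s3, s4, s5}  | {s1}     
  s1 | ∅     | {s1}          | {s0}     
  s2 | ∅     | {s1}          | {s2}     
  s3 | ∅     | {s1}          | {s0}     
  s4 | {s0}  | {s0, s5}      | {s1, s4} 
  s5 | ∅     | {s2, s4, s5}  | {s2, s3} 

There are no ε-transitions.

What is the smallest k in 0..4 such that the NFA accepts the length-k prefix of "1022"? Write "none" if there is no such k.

1

Start in {s0}.
Read '1': {s0} → {s3, s4, s5}.
None of the earlier sets intersect F, but {s3, s4, s5} does.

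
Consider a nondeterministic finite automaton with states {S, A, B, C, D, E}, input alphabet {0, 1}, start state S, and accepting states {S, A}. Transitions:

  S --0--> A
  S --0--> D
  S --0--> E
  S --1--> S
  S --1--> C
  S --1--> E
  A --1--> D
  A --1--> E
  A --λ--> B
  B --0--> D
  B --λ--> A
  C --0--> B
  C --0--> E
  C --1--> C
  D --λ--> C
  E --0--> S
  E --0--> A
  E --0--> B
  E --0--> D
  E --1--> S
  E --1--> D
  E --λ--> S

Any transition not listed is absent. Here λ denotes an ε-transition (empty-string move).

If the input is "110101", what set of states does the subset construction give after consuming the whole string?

Start in {S}.
Read '1': S→{S, C, E}; now {S, C, E}.
Read '1': S→{S, C, E}, C→{C}, E→{S, D}; now {S, C, D, E}.
Read '0': S→{A, D, E}, C→{B, E}, D→∅, E→{S, A, B, D}; union {S, A, B, D, E}; ε-closure = {S, A, B, C, D, E}.
Read '1': S→{S, C, E}, A→{D, E}, B→∅, C→{C}, D→∅, E→{S, D}; now {S, C, D, E}.
Read '0': S→{A, D, E}, C→{B, E}, D→∅, E→{S, A, B, D}; union {S, A, B, D, E}; ε-closure = {S, A, B, C, D, E}.
Read '1': S→{S, C, E}, A→{D, E}, B→∅, C→{C}, D→∅, E→{S, D}; now {S, C, D, E}.

{S, C, D, E}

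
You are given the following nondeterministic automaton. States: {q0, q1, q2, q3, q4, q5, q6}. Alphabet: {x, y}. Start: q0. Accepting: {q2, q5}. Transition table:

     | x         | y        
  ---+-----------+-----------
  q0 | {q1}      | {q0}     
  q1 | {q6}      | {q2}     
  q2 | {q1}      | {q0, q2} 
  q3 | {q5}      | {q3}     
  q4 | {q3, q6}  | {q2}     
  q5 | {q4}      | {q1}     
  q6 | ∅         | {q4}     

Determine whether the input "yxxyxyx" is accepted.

Yes

Start in {q0}.
Read 'y': {q0} → {q0}.
Read 'x': {q0} → {q1}.
Read 'x': {q1} → {q6}.
Read 'y': {q6} → {q4}.
Read 'x': {q4} → {q3, q6}.
Read 'y': {q3, q6} → {q3, q4}.
Read 'x': {q3, q4} → {q3, q5, q6}.
The final set {q3, q5, q6} contains the accepting state q5.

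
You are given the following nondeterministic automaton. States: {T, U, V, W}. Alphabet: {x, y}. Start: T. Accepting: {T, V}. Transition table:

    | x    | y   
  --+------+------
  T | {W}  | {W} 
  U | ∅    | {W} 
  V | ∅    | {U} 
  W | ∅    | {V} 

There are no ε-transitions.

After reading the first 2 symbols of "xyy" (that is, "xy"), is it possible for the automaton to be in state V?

Yes

Start in {T}.
Read 'x': {T} → {W}.
Read 'y': {W} → {V}.
State V is in {V}.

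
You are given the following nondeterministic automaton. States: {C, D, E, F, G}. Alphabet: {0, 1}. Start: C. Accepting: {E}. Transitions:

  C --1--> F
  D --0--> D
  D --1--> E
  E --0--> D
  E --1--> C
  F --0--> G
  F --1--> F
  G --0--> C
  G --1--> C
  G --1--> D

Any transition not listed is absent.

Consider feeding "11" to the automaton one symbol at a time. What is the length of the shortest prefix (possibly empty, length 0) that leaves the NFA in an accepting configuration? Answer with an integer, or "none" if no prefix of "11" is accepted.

none

Start in {C}.
Read '1': C→{F}; now {F}.
Read '1': F→{F}; now {F}.
No reachable set along the way intersects F.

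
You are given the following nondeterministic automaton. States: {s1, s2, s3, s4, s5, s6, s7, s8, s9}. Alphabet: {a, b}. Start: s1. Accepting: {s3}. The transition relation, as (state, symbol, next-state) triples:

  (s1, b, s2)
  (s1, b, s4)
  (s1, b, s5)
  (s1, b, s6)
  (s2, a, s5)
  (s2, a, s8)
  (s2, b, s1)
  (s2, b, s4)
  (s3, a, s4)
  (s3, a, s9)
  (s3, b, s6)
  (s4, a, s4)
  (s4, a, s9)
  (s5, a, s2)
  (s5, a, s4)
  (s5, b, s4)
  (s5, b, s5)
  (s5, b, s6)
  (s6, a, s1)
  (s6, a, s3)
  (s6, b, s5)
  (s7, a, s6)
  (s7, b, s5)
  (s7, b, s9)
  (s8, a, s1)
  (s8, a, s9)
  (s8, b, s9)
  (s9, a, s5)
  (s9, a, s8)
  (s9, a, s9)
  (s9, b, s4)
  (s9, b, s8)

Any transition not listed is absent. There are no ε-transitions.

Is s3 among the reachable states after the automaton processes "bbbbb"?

Start in {s1}.
Read 'b': s1→{s2, s4, s5, s6}; now {s2, s4, s5, s6}.
Read 'b': s2→{s1, s4}, s4→∅, s5→{s4, s5, s6}, s6→{s5}; now {s1, s4, s5, s6}.
Read 'b': s1→{s2, s4, s5, s6}, s4→∅, s5→{s4, s5, s6}, s6→{s5}; now {s2, s4, s5, s6}.
Read 'b': s2→{s1, s4}, s4→∅, s5→{s4, s5, s6}, s6→{s5}; now {s1, s4, s5, s6}.
Read 'b': s1→{s2, s4, s5, s6}, s4→∅, s5→{s4, s5, s6}, s6→{s5}; now {s2, s4, s5, s6}.
State s3 is not in {s2, s4, s5, s6}.

No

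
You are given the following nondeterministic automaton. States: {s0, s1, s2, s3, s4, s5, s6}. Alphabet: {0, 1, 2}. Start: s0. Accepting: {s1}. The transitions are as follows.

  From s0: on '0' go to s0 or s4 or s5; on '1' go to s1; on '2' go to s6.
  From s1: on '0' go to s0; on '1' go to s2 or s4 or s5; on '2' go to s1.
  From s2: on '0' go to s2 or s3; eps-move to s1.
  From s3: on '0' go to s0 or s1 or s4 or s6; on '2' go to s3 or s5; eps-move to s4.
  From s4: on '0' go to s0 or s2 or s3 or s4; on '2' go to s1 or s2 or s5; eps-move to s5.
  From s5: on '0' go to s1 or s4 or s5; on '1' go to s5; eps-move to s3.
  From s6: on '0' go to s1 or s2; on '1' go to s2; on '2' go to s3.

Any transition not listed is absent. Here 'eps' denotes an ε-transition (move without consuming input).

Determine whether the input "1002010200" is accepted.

Yes

Start in {s0}.
Read '1': s0→{s1}; now {s1}.
Read '0': s1→{s0}; now {s0}.
Read '0': s0→{s0, s4, s5}; union {s0, s4, s5}; ε-closure = {s0, s3, s4, s5}.
Read '2': s0→{s6}, s3→{s3, s5}, s4→{s1, s2, s5}, s5→∅; union {s1, s2, s3, s5, s6}; ε-closure = {s1, s2, s3, s4, s5, s6}.
Read '0': s1→{s0}, s2→{s2, s3}, s3→{s0, s1, s4, s6}, s4→{s0, s2, s3, s4}, s5→{s1, s4, s5}, s6→{s1, s2}; now {s0, s1, s2, s3, s4, s5, s6}.
Read '1': s0→{s1}, s1→{s2, s4, s5}, s2→∅, s3→∅, s4→∅, s5→{s5}, s6→{s2}; union {s1, s2, s4, s5}; ε-closure = {s1, s2, s3, s4, s5}.
Read '0': s1→{s0}, s2→{s2, s3}, s3→{s0, s1, s4, s6}, s4→{s0, s2, s3, s4}, s5→{s1, s4, s5}; now {s0, s1, s2, s3, s4, s5, s6}.
Read '2': s0→{s6}, s1→{s1}, s2→∅, s3→{s3, s5}, s4→{s1, s2, s5}, s5→∅, s6→{s3}; union {s1, s2, s3, s5, s6}; ε-closure = {s1, s2, s3, s4, s5, s6}.
Read '0': s1→{s0}, s2→{s2, s3}, s3→{s0, s1, s4, s6}, s4→{s0, s2, s3, s4}, s5→{s1, s4, s5}, s6→{s1, s2}; now {s0, s1, s2, s3, s4, s5, s6}.
Read '0': s0→{s0, s4, s5}, s1→{s0}, s2→{s2, s3}, s3→{s0, s1, s4, s6}, s4→{s0, s2, s3, s4}, s5→{s1, s4, s5}, s6→{s1, s2}; now {s0, s1, s2, s3, s4, s5, s6}.
The final set {s0, s1, s2, s3, s4, s5, s6} contains the accepting state s1.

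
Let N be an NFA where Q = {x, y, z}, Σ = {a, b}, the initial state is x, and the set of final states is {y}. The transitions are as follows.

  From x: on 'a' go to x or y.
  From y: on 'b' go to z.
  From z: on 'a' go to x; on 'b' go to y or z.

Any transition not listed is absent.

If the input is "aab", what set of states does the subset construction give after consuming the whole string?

Start in {x}.
Read 'a': x→{x, y}; now {x, y}.
Read 'a': x→{x, y}, y→∅; now {x, y}.
Read 'b': x→∅, y→{z}; now {z}.

{z}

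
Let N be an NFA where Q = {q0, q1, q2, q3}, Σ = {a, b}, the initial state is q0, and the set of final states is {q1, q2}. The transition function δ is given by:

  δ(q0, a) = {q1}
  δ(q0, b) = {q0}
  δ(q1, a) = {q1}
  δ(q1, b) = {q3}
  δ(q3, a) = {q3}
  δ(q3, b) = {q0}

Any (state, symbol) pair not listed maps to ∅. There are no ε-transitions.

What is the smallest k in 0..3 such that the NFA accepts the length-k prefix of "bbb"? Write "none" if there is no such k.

none

Start in {q0}.
Read 'b': {q0} → {q0}.
Read 'b': {q0} → {q0}.
Read 'b': {q0} → {q0}.
No reachable set along the way intersects F.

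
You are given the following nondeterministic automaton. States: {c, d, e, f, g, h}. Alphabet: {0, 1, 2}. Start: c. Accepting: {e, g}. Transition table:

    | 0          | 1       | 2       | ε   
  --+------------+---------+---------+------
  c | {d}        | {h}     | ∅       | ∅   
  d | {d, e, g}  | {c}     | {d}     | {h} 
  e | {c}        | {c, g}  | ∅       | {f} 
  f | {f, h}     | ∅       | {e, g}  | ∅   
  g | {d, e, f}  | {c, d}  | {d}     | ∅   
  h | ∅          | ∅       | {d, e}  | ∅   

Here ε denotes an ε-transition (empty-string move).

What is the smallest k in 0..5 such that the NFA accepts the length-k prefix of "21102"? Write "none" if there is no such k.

Start in {c}.
Read '2': {c} → ∅.
The set is empty and remains empty for the remaining 4 symbols.
No reachable set along the way intersects F.

none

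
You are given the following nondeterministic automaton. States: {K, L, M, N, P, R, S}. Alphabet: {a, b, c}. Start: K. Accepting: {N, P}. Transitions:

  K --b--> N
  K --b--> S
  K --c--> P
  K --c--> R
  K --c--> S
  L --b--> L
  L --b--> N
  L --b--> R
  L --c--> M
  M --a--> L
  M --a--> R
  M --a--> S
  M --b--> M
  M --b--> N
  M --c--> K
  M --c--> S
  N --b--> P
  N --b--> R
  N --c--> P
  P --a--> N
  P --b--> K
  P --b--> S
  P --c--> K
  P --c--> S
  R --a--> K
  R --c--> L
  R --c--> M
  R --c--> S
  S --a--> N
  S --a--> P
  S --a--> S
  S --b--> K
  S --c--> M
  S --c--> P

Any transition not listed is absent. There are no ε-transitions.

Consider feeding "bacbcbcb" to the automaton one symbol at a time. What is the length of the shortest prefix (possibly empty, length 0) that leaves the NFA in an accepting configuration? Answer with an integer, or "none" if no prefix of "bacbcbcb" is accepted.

1

Start in {K}.
Read 'b': K→{N, S}; now {N, S}.
None of the earlier sets intersect F, but {N, S} does.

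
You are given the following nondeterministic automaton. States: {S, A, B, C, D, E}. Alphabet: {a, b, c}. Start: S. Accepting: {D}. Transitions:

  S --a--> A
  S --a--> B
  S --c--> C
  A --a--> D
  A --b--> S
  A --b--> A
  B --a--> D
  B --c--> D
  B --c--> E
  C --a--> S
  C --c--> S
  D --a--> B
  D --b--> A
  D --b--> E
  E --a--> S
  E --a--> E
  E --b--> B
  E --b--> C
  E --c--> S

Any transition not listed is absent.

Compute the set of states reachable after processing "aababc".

{S, D, E}

Start in {S}.
Read 'a': {S} → {A, B}.
Read 'a': {A, B} → {D}.
Read 'b': {D} → {A, E}.
Read 'a': {A, E} → {S, D, E}.
Read 'b': {S, D, E} → {A, B, C, E}.
Read 'c': {A, B, C, E} → {S, D, E}.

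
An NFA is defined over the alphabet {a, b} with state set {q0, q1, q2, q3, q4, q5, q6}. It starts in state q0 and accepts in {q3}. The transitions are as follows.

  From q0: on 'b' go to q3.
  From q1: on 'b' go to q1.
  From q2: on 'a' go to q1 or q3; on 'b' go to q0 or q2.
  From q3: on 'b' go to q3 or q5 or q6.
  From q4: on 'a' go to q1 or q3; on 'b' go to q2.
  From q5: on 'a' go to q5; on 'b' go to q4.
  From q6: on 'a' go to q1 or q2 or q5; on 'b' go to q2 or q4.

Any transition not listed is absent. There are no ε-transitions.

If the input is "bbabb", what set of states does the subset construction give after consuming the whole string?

Start in {q0}.
Read 'b': q0→{q3}; now {q3}.
Read 'b': q3→{q3, q5, q6}; now {q3, q5, q6}.
Read 'a': q3→∅, q5→{q5}, q6→{q1, q2, q5}; now {q1, q2, q5}.
Read 'b': q1→{q1}, q2→{q0, q2}, q5→{q4}; now {q0, q1, q2, q4}.
Read 'b': q0→{q3}, q1→{q1}, q2→{q0, q2}, q4→{q2}; now {q0, q1, q2, q3}.

{q0, q1, q2, q3}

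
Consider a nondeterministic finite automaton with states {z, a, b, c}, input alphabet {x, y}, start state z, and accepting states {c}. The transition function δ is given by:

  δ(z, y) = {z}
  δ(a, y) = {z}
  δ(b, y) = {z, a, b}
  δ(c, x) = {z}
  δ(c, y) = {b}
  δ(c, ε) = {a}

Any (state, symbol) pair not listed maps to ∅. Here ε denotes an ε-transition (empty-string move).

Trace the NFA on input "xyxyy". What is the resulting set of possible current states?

∅

Start in {z}.
Read 'x': z→∅; now ∅.
The set is empty and remains empty for the remaining 4 symbols.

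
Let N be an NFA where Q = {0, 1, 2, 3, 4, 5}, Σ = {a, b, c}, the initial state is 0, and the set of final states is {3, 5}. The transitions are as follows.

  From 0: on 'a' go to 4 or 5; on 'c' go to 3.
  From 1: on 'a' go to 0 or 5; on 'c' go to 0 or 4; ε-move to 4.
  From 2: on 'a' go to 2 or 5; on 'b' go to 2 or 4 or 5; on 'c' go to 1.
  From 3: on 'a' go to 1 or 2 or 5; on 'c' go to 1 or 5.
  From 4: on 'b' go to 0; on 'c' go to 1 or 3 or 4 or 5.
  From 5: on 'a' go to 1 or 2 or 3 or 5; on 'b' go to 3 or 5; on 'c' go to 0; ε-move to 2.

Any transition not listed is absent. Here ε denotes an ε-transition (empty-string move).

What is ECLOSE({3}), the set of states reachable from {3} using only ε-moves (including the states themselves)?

Begin with {3}.
No ε-moves leave this set, so the closure equals the set itself.

{3}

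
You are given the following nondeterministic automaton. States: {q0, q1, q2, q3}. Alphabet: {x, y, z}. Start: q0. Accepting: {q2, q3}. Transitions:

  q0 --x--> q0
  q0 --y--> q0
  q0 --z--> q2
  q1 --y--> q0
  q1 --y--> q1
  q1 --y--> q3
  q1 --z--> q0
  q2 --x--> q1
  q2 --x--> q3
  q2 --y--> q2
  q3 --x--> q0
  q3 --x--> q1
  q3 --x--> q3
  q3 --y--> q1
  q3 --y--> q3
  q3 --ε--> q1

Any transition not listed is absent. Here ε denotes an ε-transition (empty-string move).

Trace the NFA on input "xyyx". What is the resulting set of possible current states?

Start in {q0}.
Read 'x': {q0} → {q0}.
Read 'y': {q0} → {q0}.
Read 'y': {q0} → {q0}.
Read 'x': {q0} → {q0}.

{q0}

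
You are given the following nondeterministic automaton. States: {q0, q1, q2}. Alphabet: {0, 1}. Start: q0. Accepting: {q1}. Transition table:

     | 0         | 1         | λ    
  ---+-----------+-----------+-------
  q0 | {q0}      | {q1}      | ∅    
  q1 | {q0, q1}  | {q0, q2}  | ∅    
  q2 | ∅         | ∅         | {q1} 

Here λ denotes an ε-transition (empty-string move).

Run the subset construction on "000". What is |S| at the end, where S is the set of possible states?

1

Start in {q0}.
Read '0': q0→{q0}; now {q0}.
Read '0': q0→{q0}; now {q0}.
Read '0': q0→{q0}; now {q0}.
That set has 1 state.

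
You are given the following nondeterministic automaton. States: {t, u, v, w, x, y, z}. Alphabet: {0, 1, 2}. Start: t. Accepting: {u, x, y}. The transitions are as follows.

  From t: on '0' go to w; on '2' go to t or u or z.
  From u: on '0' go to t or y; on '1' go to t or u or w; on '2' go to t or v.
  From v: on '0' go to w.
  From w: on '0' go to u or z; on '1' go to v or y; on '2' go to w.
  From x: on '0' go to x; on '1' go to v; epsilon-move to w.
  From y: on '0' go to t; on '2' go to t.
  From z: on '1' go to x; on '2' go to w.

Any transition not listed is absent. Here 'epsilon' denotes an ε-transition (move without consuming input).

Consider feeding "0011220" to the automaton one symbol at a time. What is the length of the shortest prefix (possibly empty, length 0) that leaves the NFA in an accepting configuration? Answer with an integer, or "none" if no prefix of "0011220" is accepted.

Start in {t}.
Read '0': {t} → {w}.
Read '0': {w} → {u, z}.
None of the earlier sets intersect F, but {u, z} does.

2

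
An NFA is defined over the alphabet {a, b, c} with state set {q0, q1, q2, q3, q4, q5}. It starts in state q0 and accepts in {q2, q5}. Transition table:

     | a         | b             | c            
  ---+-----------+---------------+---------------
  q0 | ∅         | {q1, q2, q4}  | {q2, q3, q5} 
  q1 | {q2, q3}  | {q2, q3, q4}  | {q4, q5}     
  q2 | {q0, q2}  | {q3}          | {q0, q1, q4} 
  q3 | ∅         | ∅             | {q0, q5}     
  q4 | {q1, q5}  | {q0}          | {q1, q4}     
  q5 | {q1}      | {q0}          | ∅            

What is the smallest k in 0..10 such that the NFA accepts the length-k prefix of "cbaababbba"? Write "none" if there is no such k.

Start in {q0}.
Read 'c': {q0} → {q2, q3, q5}.
None of the earlier sets intersect F, but {q2, q3, q5} does.

1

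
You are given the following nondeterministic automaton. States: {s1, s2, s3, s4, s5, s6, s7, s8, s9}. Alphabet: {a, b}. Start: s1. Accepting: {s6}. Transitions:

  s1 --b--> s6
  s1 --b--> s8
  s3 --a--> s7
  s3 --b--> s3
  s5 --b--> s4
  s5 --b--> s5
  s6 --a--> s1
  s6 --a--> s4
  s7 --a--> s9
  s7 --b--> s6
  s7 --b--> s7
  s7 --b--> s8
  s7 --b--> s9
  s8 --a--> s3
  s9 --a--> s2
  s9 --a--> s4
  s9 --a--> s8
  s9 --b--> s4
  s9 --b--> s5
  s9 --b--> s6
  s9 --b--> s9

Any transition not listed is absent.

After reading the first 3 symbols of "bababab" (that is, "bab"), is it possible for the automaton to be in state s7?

No

Start in {s1}.
Read 'b': s1→{s6, s8}; now {s6, s8}.
Read 'a': s6→{s1, s4}, s8→{s3}; now {s1, s3, s4}.
Read 'b': s1→{s6, s8}, s3→{s3}, s4→∅; now {s3, s6, s8}.
State s7 is not in {s3, s6, s8}.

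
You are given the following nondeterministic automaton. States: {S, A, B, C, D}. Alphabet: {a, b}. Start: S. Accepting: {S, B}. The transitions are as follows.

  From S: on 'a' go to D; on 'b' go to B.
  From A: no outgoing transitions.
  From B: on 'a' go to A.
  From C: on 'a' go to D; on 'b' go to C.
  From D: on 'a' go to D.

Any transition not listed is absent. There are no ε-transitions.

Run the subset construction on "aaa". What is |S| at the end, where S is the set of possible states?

Start in {S}.
Read 'a': S→{D}; now {D}.
Read 'a': D→{D}; now {D}.
Read 'a': D→{D}; now {D}.
That set has 1 state.

1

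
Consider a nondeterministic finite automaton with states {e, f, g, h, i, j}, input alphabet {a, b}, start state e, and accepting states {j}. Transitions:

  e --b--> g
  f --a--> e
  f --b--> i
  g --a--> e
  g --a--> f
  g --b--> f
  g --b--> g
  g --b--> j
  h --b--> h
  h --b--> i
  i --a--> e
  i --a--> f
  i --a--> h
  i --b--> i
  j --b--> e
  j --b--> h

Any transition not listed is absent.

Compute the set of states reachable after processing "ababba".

Start in {e}.
Read 'a': {e} → ∅.
The set is empty and remains empty for the remaining 5 symbols.

∅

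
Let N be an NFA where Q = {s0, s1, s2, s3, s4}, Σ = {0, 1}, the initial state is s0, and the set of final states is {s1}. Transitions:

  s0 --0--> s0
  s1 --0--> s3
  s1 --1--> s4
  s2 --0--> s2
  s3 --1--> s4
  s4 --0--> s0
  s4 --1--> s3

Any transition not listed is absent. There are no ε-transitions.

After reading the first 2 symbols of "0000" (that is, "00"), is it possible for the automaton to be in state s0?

Start in {s0}.
Read '0': s0→{s0}; now {s0}.
Read '0': s0→{s0}; now {s0}.
State s0 is in {s0}.

Yes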